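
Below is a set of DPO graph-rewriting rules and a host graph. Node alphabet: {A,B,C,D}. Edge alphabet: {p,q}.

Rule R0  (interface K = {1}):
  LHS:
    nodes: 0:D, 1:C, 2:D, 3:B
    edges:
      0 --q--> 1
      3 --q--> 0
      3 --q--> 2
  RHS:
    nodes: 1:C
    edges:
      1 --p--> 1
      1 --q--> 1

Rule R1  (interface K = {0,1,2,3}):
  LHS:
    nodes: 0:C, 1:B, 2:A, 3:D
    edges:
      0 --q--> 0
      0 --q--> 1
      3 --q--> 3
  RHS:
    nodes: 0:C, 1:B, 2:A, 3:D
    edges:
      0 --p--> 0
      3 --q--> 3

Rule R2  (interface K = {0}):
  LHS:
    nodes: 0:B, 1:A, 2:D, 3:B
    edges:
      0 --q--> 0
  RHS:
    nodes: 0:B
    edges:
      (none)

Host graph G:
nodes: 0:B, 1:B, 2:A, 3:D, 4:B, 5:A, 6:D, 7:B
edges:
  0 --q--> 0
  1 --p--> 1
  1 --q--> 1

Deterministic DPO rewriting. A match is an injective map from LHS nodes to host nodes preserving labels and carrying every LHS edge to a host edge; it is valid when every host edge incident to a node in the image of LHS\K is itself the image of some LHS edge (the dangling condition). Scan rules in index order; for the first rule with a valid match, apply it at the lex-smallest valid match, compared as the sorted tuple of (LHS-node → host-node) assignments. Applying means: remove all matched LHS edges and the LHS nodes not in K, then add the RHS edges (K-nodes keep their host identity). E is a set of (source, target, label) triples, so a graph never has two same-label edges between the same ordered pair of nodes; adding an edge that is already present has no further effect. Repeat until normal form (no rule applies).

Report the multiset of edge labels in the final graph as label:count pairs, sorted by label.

Answer: p:1

Rewrite trace:
initial: |V|=8 |E|=3  E = 0-q->0 1-p->1 1-q->1
step 1: apply R2 at {0↦0, 1↦2, 2↦3, 3↦4}  → |V|=5 |E|=2  E = 1-p->1 1-q->1
step 2: apply R2 at {0↦1, 1↦5, 2↦6, 3↦0}  → |V|=2 |E|=1  E = 1-p->1
halt: no rule applies after step 2
NF edges: [(1, 1, 'p')]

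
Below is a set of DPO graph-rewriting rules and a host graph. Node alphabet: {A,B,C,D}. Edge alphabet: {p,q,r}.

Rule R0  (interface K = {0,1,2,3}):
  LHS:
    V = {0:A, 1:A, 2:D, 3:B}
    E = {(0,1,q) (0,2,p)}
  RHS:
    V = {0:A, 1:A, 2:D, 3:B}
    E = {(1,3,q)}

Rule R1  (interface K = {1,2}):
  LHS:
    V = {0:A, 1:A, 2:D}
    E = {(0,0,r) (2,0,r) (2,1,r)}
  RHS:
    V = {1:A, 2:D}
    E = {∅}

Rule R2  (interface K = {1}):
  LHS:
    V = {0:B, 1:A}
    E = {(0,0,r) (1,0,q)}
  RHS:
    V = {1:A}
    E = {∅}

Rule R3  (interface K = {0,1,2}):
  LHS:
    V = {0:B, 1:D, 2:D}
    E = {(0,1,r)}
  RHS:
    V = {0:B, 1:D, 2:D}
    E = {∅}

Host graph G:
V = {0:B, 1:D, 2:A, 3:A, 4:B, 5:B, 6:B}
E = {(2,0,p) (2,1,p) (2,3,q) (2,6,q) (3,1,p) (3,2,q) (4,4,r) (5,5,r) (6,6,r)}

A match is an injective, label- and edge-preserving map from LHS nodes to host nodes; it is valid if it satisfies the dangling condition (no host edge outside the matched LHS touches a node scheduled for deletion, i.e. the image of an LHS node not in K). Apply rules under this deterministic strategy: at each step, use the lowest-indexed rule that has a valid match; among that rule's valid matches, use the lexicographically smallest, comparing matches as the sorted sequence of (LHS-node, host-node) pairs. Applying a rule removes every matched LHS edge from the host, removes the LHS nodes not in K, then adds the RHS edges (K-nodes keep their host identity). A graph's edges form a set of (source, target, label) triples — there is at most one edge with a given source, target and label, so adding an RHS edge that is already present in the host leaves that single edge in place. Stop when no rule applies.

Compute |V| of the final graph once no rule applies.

[0] host  ⇒  7 nodes, 9 edges  {2-p->0 2-p->1 2-q->3 2-q->6 3-p->1 3-q->2 4-r->4 5-r->5 6-r->6}
[1] R0 @ {0↦2, 1↦3, 2↦1, 3↦0}  ⇒  7 nodes, 8 edges  {2-p->0 2-q->6 3-q->0 3-p->1 3-q->2 4-r->4 5-r->5 6-r->6}
[2] R0 @ {0↦3, 1↦2, 2↦1, 3↦0}  ⇒  7 nodes, 7 edges  {2-p->0 2-q->0 2-q->6 3-q->0 4-r->4 5-r->5 6-r->6}
[3] R2 @ {0↦6, 1↦2}  ⇒  6 nodes, 5 edges  {2-p->0 2-q->0 3-q->0 4-r->4 5-r->5}
final graph: no rule applies after step 3
NF nodes: {0:B, 1:D, 2:A, 3:A, 4:B, 5:B}

Answer: 6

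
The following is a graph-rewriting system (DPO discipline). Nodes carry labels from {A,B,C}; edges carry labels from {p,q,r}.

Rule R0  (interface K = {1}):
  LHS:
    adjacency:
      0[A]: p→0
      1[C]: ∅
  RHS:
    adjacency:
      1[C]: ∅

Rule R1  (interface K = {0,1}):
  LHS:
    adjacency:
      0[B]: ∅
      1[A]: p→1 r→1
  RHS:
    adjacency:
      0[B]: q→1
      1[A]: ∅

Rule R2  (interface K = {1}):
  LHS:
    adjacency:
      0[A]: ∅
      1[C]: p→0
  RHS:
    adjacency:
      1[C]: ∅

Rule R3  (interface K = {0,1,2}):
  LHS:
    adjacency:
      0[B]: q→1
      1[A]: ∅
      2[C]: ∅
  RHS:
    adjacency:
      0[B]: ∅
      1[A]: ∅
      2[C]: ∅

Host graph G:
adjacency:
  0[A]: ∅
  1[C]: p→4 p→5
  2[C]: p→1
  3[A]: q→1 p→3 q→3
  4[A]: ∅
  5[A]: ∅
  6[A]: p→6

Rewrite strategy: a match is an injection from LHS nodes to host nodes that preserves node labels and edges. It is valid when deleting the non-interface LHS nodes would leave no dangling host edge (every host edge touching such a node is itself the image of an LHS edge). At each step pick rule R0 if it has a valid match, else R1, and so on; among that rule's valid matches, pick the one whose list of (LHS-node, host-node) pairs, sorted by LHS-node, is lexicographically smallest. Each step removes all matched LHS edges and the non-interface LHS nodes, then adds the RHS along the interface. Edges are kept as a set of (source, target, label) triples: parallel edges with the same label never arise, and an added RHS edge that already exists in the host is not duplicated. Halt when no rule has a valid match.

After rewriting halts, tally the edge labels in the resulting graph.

Answer: p:2 q:2

Derivation:
start.  V:7 E:7  edges: 1-p->4 1-p->5 2-p->1 3-q->1 3-p->3 3-q->3 6-p->6
1. fire R0 via {0↦6, 1↦1}  →  V:6 E:6  edges: 1-p->4 1-p->5 2-p->1 3-q->1 3-p->3 3-q->3
2. fire R2 via {0↦4, 1↦1}  →  V:5 E:5  edges: 1-p->5 2-p->1 3-q->1 3-p->3 3-q->3
3. fire R2 via {0↦5, 1↦1}  →  V:4 E:4  edges: 2-p->1 3-q->1 3-p->3 3-q->3
normal form: no rule applies after step 3
NF edges: [(2, 1, 'p'), (3, 1, 'q'), (3, 3, 'p'), (3, 3, 'q')]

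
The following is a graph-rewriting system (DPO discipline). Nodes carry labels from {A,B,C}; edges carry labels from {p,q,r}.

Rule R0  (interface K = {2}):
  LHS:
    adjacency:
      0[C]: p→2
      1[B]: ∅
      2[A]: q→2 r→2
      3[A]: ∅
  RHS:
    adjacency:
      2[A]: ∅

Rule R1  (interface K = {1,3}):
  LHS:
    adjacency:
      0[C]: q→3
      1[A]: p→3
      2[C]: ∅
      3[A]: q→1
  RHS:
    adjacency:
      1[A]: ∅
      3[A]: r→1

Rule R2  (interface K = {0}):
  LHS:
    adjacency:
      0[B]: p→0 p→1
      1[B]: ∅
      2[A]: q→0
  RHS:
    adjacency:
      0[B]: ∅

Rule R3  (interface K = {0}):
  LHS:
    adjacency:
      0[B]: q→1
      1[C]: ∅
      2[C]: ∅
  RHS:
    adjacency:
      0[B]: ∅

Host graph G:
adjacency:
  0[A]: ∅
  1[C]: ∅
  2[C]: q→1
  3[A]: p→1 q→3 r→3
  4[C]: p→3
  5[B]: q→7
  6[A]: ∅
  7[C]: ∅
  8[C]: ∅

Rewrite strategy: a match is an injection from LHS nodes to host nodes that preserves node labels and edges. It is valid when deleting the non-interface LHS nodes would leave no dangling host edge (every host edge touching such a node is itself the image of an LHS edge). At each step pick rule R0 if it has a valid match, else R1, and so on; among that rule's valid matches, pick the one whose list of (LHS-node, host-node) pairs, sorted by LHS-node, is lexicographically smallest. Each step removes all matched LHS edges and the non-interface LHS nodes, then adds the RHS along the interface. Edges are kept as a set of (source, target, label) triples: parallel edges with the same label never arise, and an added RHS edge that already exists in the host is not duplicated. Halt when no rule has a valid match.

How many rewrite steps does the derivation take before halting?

[0] host  ⇒  9 nodes, 6 edges  {2-q->1 3-p->1 3-q->3 3-r->3 4-p->3 5-q->7}
[1] R3 @ {0↦5, 1↦7, 2↦8}  ⇒  7 nodes, 5 edges  {2-q->1 3-p->1 3-q->3 3-r->3 4-p->3}
[2] R0 @ {0↦4, 1↦5, 2↦3, 3↦0}  ⇒  4 nodes, 2 edges  {2-q->1 3-p->1}
normal form: no rule applies after step 2

Answer: 2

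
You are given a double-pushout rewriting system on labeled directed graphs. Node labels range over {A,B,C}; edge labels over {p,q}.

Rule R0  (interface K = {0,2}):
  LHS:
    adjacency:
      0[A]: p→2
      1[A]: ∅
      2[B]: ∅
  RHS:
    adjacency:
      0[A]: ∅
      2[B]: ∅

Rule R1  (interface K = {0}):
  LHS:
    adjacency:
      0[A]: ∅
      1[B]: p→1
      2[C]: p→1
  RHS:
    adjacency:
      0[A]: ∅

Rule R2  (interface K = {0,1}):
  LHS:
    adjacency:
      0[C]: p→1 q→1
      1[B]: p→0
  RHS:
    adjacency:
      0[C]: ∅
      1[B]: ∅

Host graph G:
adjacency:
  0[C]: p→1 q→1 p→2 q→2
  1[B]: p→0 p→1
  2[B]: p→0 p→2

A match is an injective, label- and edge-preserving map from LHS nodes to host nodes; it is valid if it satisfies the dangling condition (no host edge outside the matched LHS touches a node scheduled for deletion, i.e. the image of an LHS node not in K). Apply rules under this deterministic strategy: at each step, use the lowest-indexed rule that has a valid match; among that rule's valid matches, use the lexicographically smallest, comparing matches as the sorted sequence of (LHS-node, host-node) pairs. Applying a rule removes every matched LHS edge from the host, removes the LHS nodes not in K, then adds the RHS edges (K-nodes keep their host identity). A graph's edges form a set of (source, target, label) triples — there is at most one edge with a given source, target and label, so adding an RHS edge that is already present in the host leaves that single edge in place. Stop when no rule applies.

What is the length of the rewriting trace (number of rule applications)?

[0] host  ⇒  3 nodes, 8 edges  {0-p->1 0-q->1 0-p->2 0-q->2 1-p->0 1-p->1 2-p->0 2-p->2}
[1] R2 @ {0↦0, 1↦1}  ⇒  3 nodes, 5 edges  {0-p->2 0-q->2 1-p->1 2-p->0 2-p->2}
[2] R2 @ {0↦0, 1↦2}  ⇒  3 nodes, 2 edges  {1-p->1 2-p->2}
halt: no rule applies after step 2

Answer: 2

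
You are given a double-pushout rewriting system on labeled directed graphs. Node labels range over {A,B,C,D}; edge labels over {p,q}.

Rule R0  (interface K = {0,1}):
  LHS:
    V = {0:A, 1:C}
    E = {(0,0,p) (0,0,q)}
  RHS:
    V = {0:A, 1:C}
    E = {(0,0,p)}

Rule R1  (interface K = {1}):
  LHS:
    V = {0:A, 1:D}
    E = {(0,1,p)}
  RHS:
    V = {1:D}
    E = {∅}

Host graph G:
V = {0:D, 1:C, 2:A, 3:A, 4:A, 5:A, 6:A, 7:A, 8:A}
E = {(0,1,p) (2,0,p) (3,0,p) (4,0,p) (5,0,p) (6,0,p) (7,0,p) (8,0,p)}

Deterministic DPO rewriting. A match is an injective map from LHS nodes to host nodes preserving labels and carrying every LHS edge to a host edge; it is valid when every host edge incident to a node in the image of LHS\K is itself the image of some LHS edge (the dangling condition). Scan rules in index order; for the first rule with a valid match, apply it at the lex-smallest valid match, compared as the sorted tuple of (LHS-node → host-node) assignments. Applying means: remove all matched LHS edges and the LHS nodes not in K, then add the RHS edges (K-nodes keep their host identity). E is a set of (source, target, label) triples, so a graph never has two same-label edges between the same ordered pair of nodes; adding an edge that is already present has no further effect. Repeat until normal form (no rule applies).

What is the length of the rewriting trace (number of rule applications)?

initial: |V|=9 |E|=8  E = 0-p->1 2-p->0 3-p->0 4-p->0 5-p->0 6-p->0 7-p->0 8-p->0
step 1: apply R1 at {0↦2, 1↦0}  → |V|=8 |E|=7  E = 0-p->1 3-p->0 4-p->0 5-p->0 6-p->0 7-p->0 8-p->0
step 2: apply R1 at {0↦3, 1↦0}  → |V|=7 |E|=6  E = 0-p->1 4-p->0 5-p->0 6-p->0 7-p->0 8-p->0
step 3: apply R1 at {0↦4, 1↦0}  → |V|=6 |E|=5  E = 0-p->1 5-p->0 6-p->0 7-p->0 8-p->0
step 4: apply R1 at {0↦5, 1↦0}  → |V|=5 |E|=4  E = 0-p->1 6-p->0 7-p->0 8-p->0
step 5: apply R1 at {0↦6, 1↦0}  → |V|=4 |E|=3  E = 0-p->1 7-p->0 8-p->0
step 6: apply R1 at {0↦7, 1↦0}  → |V|=3 |E|=2  E = 0-p->1 8-p->0
step 7: apply R1 at {0↦8, 1↦0}  → |V|=2 |E|=1  E = 0-p->1
normal form: no rule applies after step 7

Answer: 7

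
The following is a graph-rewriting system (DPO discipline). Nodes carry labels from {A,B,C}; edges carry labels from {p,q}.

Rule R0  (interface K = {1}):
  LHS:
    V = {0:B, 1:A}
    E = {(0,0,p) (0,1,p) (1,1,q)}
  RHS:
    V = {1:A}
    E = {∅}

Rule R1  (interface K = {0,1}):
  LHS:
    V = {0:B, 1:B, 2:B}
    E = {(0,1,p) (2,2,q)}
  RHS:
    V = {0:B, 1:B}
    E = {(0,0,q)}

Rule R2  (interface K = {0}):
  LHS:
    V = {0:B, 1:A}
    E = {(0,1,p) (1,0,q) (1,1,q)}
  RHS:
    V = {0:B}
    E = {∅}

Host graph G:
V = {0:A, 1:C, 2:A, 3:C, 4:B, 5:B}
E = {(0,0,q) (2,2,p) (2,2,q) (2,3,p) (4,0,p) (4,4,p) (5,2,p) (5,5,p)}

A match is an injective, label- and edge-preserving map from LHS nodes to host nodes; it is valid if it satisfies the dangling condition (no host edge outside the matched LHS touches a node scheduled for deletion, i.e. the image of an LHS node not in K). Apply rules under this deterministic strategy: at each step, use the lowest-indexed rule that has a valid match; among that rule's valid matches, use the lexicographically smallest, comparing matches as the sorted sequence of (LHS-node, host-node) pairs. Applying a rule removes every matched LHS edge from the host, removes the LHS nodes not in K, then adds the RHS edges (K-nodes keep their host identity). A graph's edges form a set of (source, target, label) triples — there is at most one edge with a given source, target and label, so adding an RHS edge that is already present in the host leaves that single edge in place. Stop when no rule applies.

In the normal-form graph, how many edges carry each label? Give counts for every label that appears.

Answer: p:2

Derivation:
[0] host  ⇒  6 nodes, 8 edges  {0-q->0 2-p->2 2-q->2 2-p->3 4-p->0 4-p->4 5-p->2 5-p->5}
[1] R0 @ {0↦4, 1↦0}  ⇒  5 nodes, 5 edges  {2-p->2 2-q->2 2-p->3 5-p->2 5-p->5}
[2] R0 @ {0↦5, 1↦2}  ⇒  4 nodes, 2 edges  {2-p->2 2-p->3}
halt: no rule applies after step 2
NF edges: [(2, 2, 'p'), (2, 3, 'p')]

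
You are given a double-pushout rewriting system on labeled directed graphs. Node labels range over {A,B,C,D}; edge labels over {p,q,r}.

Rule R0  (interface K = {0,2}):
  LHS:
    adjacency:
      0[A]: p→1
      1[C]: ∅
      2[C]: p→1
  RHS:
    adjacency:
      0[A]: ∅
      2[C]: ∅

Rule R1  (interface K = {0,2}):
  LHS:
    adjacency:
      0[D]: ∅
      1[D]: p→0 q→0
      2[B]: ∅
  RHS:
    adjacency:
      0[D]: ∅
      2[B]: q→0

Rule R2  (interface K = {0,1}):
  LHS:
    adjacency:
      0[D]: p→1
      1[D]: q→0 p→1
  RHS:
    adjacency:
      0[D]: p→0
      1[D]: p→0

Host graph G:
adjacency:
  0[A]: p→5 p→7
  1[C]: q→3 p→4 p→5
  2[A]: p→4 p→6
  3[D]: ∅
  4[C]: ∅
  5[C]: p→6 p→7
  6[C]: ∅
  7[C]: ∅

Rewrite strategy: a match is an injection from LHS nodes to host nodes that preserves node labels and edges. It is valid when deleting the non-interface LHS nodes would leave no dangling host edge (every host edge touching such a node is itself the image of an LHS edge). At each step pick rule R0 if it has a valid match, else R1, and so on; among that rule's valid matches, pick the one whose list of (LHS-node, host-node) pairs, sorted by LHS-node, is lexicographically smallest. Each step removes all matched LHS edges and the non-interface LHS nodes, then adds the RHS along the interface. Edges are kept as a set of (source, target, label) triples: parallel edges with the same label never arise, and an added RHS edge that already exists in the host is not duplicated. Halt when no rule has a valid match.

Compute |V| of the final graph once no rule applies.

Answer: 4

Derivation:
start.  V:8 E:9  edges: 0-p->5 0-p->7 1-q->3 1-p->4 1-p->5 2-p->4 2-p->6 5-p->6 5-p->7
1. fire R0 via {0↦0, 1↦7, 2↦5}  →  V:7 E:7  edges: 0-p->5 1-q->3 1-p->4 1-p->5 2-p->4 2-p->6 5-p->6
2. fire R0 via {0↦2, 1↦4, 2↦1}  →  V:6 E:5  edges: 0-p->5 1-q->3 1-p->5 2-p->6 5-p->6
3. fire R0 via {0↦2, 1↦6, 2↦5}  →  V:5 E:3  edges: 0-p->5 1-q->3 1-p->5
4. fire R0 via {0↦0, 1↦5, 2↦1}  →  V:4 E:1  edges: 1-q->3
halt: no rule applies after step 4
NF nodes: {0:A, 1:C, 2:A, 3:D}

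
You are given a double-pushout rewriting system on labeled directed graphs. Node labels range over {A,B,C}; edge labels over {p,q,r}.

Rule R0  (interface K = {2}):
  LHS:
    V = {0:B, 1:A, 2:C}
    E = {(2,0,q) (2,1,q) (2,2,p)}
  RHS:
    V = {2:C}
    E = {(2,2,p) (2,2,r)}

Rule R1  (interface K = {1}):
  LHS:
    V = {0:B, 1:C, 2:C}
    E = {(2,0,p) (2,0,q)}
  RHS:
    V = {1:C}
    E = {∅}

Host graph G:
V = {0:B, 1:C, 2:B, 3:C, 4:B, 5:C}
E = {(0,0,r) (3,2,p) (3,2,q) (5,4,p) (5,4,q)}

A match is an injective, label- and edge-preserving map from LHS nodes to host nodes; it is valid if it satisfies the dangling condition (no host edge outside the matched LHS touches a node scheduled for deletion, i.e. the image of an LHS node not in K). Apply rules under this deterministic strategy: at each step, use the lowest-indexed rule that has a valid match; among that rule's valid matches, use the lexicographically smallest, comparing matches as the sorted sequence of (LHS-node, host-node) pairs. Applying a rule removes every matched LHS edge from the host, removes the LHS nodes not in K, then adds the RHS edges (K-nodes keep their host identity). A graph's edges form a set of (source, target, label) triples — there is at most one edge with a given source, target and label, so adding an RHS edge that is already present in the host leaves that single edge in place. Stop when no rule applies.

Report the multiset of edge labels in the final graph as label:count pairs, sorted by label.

Answer: r:1

Rewrite trace:
initial: |V|=6 |E|=5  E = 0-r->0 3-p->2 3-q->2 5-p->4 5-q->4
step 1: apply R1 at {0↦2, 1↦1, 2↦3}  → |V|=4 |E|=3  E = 0-r->0 5-p->4 5-q->4
step 2: apply R1 at {0↦4, 1↦1, 2↦5}  → |V|=2 |E|=1  E = 0-r->0
normal form: no rule applies after step 2
NF edges: [(0, 0, 'r')]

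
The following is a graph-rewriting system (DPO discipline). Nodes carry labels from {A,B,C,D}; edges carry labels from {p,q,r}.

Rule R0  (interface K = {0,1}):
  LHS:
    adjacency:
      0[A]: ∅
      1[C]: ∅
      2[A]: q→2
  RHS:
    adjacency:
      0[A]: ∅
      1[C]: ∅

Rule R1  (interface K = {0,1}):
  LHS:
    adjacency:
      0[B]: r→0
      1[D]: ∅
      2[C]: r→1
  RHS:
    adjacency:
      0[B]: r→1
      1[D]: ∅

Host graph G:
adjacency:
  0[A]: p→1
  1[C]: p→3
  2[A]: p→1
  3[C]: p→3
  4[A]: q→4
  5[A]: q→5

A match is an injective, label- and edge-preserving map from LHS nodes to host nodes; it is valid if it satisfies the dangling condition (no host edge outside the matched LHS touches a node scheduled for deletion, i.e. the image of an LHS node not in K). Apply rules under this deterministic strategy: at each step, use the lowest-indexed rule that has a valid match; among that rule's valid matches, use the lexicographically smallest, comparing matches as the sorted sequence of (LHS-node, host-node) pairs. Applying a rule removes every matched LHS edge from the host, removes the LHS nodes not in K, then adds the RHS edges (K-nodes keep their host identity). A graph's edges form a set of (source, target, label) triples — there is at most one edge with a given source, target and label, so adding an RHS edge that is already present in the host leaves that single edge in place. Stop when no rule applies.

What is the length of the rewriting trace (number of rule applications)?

Answer: 2

Steps:
[0] host  ⇒  6 nodes, 6 edges  {0-p->1 1-p->3 2-p->1 3-p->3 4-q->4 5-q->5}
[1] R0 @ {0↦0, 1↦1, 2↦4}  ⇒  5 nodes, 5 edges  {0-p->1 1-p->3 2-p->1 3-p->3 5-q->5}
[2] R0 @ {0↦0, 1↦1, 2↦5}  ⇒  4 nodes, 4 edges  {0-p->1 1-p->3 2-p->1 3-p->3}
halt: no rule applies after step 2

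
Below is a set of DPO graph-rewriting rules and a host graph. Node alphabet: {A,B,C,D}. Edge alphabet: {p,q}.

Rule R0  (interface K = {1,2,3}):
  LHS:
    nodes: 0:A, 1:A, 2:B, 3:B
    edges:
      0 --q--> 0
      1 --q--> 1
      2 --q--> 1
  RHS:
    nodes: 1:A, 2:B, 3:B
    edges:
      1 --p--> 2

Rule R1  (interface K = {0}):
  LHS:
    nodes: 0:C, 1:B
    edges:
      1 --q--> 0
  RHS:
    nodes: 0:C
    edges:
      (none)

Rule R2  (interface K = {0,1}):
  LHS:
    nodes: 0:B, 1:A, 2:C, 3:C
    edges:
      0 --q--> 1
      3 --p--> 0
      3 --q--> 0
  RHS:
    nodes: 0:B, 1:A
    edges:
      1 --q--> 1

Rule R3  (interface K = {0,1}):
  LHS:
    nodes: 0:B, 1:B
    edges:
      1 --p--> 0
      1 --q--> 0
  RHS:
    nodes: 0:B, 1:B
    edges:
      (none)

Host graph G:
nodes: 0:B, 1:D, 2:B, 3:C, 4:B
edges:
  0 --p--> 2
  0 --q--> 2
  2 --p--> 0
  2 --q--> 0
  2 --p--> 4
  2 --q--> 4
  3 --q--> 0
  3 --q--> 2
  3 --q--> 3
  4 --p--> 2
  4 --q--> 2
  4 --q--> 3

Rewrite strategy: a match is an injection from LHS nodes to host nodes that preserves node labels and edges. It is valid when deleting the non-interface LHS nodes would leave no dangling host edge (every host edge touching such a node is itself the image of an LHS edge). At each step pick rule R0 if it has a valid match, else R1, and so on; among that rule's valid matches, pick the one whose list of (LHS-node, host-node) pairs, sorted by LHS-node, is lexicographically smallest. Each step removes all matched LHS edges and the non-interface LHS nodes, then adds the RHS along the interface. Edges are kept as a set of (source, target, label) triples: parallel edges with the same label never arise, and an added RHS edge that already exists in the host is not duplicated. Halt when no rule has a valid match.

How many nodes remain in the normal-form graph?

initial: |V|=5 |E|=12  E = 0-p->2 0-q->2 2-p->0 2-q->0 2-p->4 2-q->4 3-q->0 3-q->2 3-q->3 4-p->2 4-q->2 4-q->3
step 1: apply R3 at {0↦0, 1↦2}  → |V|=5 |E|=10  E = 0-p->2 0-q->2 2-p->4 2-q->4 3-q->0 3-q->2 3-q->3 4-p->2 4-q->2 4-q->3
step 2: apply R3 at {0↦2, 1↦0}  → |V|=5 |E|=8  E = 2-p->4 2-q->4 3-q->0 3-q->2 3-q->3 4-p->2 4-q->2 4-q->3
step 3: apply R3 at {0↦2, 1↦4}  → |V|=5 |E|=6  E = 2-p->4 2-q->4 3-q->0 3-q->2 3-q->3 4-q->3
step 4: apply R3 at {0↦4, 1↦2}  → |V|=5 |E|=4  E = 3-q->0 3-q->2 3-q->3 4-q->3
step 5: apply R1 at {0↦3, 1↦4}  → |V|=4 |E|=3  E = 3-q->0 3-q->2 3-q->3
halt: no rule applies after step 5
NF nodes: {0:B, 1:D, 2:B, 3:C}

Answer: 4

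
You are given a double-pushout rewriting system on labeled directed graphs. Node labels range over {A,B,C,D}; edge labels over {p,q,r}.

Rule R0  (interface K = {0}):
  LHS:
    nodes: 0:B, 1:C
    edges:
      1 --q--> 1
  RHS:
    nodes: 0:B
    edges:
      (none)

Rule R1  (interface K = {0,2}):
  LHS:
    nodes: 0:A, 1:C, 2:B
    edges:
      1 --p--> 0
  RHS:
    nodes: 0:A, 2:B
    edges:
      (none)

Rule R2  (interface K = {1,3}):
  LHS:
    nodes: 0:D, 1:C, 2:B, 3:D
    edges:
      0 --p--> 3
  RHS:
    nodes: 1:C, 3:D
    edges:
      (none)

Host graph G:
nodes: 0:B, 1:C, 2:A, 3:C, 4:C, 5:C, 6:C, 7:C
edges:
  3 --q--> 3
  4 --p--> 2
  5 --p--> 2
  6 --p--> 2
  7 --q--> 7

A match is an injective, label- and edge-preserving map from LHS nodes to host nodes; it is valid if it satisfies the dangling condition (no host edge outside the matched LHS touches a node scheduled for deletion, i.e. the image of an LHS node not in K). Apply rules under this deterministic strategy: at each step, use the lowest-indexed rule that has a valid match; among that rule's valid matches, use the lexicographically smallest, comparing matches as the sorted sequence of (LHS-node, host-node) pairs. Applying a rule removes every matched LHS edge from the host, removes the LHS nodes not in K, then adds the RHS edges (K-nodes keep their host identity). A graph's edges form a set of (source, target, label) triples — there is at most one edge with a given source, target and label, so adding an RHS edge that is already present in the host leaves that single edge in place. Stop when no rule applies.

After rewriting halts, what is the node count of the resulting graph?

Answer: 3

Steps:
start.  V:8 E:5  edges: 3-q->3 4-p->2 5-p->2 6-p->2 7-q->7
1. fire R0 via {0↦0, 1↦3}  →  V:7 E:4  edges: 4-p->2 5-p->2 6-p->2 7-q->7
2. fire R0 via {0↦0, 1↦7}  →  V:6 E:3  edges: 4-p->2 5-p->2 6-p->2
3. fire R1 via {0↦2, 1↦4, 2↦0}  →  V:5 E:2  edges: 5-p->2 6-p->2
4. fire R1 via {0↦2, 1↦5, 2↦0}  →  V:4 E:1  edges: 6-p->2
5. fire R1 via {0↦2, 1↦6, 2↦0}  →  V:3 E:0  edges: ∅
normal form: no rule applies after step 5
NF nodes: {0:B, 1:C, 2:A}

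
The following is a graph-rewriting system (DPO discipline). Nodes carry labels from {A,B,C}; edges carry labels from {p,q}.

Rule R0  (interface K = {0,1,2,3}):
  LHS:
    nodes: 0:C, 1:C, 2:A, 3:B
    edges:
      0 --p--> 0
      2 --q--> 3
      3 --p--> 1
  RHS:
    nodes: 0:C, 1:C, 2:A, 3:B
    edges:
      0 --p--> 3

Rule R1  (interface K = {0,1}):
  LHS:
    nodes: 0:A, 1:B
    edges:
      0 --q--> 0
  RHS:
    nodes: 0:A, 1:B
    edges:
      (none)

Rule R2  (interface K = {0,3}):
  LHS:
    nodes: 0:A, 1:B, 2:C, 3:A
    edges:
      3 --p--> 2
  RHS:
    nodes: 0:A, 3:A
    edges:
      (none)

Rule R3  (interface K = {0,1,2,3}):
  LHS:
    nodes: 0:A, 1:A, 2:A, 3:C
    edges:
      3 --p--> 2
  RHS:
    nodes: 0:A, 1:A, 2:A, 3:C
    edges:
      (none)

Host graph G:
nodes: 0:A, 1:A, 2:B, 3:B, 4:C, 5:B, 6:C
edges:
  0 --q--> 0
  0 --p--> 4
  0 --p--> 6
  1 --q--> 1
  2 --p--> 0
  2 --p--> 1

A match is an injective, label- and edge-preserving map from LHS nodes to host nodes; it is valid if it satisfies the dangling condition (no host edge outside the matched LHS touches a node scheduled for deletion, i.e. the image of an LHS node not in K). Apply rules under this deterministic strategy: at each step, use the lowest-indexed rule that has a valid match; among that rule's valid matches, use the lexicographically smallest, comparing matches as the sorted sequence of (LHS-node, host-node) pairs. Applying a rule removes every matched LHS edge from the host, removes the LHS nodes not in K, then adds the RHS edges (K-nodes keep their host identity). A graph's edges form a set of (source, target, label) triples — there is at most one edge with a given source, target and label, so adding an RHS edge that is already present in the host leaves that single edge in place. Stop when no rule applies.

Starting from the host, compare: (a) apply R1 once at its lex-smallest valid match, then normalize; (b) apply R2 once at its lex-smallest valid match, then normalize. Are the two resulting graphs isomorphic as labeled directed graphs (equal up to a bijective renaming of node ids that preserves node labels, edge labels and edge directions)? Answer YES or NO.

Answer: YES

Steps:
branch R1-first: apply at {0↦0, 1↦2} → |E|=5, then 3 more step(s) → NF |V|=3 |E|=2 V={0:A, 1:A, 2:B} E=2-p->0 2-p->1
branch R2-first: apply at {0↦1, 1↦3, 2↦4, 3↦0} → |E|=5, then 3 more step(s) → NF |V|=3 |E|=2 V={0:A, 1:A, 2:B} E=2-p->0 2-p->1
graphs isomorphic (equal up to label-preserving node renaming)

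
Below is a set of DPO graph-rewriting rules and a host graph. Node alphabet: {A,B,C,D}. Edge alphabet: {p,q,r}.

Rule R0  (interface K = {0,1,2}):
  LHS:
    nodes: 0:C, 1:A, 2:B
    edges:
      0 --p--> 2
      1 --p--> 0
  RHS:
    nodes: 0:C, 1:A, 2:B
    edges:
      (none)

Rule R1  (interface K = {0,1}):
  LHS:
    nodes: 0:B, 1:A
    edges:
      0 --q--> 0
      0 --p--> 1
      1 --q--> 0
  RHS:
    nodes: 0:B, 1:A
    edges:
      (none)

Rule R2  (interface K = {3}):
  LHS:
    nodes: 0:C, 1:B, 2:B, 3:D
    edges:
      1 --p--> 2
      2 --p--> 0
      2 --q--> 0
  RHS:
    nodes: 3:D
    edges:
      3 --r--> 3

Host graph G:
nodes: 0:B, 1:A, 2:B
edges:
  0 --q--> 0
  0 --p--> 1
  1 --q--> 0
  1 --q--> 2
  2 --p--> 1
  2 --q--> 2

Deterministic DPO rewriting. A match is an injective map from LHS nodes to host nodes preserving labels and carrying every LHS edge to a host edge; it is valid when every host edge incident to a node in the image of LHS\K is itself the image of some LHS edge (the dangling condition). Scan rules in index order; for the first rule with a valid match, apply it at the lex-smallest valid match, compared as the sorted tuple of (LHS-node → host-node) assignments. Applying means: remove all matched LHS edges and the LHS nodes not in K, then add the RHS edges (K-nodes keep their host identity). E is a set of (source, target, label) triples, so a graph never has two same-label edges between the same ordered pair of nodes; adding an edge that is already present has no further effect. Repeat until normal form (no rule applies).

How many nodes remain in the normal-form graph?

Answer: 3

Steps:
initial: |V|=3 |E|=6  E = 0-q->0 0-p->1 1-q->0 1-q->2 2-p->1 2-q->2
step 1: apply R1 at {0↦0, 1↦1}  → |V|=3 |E|=3  E = 1-q->2 2-p->1 2-q->2
step 2: apply R1 at {0↦2, 1↦1}  → |V|=3 |E|=0  E = ∅
final graph: no rule applies after step 2
NF nodes: {0:B, 1:A, 2:B}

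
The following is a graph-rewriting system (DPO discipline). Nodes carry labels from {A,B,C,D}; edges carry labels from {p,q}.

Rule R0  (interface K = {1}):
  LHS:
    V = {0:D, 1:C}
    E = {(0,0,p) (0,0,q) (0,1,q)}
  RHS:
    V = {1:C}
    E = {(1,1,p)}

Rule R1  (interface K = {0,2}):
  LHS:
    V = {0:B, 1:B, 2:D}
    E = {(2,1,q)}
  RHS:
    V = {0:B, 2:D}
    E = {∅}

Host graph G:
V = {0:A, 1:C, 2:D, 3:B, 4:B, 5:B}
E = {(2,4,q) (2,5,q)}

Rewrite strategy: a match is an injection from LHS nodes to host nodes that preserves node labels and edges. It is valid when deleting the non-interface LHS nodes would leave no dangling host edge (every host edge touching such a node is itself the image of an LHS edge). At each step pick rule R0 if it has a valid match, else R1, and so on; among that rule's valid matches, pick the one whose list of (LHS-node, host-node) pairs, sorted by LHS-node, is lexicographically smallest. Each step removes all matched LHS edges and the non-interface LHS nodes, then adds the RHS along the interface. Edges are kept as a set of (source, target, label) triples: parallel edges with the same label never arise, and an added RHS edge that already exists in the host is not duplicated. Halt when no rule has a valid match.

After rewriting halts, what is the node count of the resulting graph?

initial: |V|=6 |E|=2  E = 2-q->4 2-q->5
step 1: apply R1 at {0↦3, 1↦4, 2↦2}  → |V|=5 |E|=1  E = 2-q->5
step 2: apply R1 at {0↦3, 1↦5, 2↦2}  → |V|=4 |E|=0  E = ∅
final graph: no rule applies after step 2
NF nodes: {0:A, 1:C, 2:D, 3:B}

Answer: 4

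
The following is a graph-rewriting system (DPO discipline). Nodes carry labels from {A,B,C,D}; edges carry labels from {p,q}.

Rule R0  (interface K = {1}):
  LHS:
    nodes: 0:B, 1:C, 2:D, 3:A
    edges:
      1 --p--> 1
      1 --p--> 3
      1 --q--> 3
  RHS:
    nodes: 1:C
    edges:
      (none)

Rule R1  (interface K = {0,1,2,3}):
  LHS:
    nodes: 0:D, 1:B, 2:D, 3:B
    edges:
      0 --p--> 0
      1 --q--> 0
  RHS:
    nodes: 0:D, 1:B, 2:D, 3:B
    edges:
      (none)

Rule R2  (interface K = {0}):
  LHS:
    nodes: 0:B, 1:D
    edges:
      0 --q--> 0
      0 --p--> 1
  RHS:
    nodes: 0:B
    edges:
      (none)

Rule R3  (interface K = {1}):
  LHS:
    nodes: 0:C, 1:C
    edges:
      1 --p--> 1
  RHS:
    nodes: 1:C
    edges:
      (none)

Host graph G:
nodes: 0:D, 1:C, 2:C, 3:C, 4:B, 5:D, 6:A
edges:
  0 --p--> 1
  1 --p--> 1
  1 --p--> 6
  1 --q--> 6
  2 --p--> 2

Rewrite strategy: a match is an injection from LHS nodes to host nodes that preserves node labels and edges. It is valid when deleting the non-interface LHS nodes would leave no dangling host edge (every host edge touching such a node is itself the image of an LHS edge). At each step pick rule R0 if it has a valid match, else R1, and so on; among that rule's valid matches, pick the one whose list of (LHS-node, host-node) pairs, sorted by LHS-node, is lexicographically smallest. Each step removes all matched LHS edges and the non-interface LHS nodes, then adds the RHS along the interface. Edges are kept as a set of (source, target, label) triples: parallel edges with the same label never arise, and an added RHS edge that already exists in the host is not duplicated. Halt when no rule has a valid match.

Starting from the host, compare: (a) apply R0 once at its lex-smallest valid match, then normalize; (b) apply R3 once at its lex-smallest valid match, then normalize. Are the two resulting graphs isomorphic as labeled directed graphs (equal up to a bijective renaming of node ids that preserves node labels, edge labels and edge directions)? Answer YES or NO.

branch R0-first: apply at {0↦4, 1↦1, 2↦5, 3↦6} → |E|=2, then 1 more step(s) → NF |V|=3 |E|=1 V={0:D, 1:C, 2:C} E=0-p->1
branch R3-first: apply at {0↦3, 1↦1} → |E|=4, then 0 more step(s) → NF |V|=6 |E|=4 V={0:D, 1:C, 2:C, 4:B, 5:D, 6:A} E=0-p->1 1-p->6 1-q->6 2-p->2
graphs not isomorphic

Answer: NO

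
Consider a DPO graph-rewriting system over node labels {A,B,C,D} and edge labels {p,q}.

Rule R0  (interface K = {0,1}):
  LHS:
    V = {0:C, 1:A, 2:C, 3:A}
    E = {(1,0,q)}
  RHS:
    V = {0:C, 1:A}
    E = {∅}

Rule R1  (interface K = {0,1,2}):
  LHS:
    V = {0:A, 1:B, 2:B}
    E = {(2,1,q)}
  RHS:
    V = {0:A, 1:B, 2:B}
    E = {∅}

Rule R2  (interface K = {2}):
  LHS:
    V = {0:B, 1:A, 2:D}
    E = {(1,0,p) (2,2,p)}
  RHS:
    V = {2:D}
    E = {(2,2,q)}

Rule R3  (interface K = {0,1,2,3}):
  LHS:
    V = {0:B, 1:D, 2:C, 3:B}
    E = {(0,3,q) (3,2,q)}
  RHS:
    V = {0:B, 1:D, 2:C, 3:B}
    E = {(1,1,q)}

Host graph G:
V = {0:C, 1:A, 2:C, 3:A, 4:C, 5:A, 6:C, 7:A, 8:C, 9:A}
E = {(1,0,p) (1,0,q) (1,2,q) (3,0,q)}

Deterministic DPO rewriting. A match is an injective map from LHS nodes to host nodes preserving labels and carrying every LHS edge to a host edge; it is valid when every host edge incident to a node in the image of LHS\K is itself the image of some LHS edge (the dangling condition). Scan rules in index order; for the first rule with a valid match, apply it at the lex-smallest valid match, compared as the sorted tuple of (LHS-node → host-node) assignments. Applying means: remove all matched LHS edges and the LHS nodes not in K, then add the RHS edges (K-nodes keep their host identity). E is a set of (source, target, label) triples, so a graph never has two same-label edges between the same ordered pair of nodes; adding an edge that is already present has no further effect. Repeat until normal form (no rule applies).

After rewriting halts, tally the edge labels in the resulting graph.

Answer: p:1

Derivation:
[0] host  ⇒  10 nodes, 4 edges  {1-p->0 1-q->0 1-q->2 3-q->0}
[1] R0 @ {0↦0, 1↦1, 2↦4, 3↦5}  ⇒  8 nodes, 3 edges  {1-p->0 1-q->2 3-q->0}
[2] R0 @ {0↦0, 1↦3, 2↦6, 3↦7}  ⇒  6 nodes, 2 edges  {1-p->0 1-q->2}
[3] R0 @ {0↦2, 1↦1, 2↦8, 3↦3}  ⇒  4 nodes, 1 edges  {1-p->0}
final graph: no rule applies after step 3
NF edges: [(1, 0, 'p')]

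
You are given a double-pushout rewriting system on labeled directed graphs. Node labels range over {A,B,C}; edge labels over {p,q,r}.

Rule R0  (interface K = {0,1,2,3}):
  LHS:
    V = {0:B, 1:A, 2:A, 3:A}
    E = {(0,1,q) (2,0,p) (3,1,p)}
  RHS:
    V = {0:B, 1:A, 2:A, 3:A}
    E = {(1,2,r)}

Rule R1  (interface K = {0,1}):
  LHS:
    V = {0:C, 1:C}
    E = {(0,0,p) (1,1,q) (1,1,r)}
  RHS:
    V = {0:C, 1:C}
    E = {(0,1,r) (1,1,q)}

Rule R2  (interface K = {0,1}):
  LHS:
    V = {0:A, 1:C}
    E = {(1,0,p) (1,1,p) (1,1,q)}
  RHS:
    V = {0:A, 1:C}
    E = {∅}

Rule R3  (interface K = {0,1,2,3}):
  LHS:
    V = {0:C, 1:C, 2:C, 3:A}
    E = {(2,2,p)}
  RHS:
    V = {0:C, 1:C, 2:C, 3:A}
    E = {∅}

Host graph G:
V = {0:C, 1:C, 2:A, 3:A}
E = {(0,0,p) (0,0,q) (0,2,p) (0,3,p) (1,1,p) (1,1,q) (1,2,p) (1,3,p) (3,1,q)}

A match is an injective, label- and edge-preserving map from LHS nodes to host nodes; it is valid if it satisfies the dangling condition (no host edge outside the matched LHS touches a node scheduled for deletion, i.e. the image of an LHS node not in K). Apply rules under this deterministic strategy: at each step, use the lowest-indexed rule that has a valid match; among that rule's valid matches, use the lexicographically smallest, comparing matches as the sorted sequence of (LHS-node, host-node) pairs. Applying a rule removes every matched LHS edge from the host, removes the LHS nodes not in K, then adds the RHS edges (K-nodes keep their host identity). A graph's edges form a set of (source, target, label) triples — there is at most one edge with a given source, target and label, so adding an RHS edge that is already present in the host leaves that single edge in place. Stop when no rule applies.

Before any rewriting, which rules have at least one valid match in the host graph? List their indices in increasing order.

Answer: [R2]

Derivation:
R0: no valid match — LHS pattern not found
R1: no valid match — LHS pattern not found
R2: 4 valid matches — {0↦2, 1↦0}, {0↦2, 1↦1}, {0↦3, 1↦0} (+1 more)
R3: no valid match — LHS pattern not found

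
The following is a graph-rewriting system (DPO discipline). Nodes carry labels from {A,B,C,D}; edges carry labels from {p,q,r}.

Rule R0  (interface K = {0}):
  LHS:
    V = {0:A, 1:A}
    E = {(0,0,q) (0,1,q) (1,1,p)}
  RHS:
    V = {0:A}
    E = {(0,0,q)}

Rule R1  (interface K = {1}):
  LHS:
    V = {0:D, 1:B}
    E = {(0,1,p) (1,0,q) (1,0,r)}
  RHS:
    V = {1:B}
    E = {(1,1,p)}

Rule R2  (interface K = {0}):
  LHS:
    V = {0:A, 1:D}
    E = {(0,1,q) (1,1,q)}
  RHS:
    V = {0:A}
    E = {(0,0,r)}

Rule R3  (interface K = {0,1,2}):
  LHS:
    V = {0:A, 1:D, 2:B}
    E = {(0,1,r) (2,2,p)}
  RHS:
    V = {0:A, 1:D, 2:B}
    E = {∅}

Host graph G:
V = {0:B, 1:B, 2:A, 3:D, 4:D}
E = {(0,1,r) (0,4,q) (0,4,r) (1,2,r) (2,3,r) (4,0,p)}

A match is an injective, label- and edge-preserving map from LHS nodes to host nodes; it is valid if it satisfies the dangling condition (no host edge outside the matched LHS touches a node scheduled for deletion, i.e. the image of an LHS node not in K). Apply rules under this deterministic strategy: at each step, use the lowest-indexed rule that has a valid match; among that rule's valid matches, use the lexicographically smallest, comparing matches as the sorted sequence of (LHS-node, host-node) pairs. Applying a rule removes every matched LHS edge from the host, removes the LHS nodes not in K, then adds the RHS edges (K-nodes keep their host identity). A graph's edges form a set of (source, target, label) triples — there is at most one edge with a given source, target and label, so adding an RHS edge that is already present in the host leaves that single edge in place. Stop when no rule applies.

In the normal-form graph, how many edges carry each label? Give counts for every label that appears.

Answer: r:2

Rewrite trace:
start.  V:5 E:6  edges: 0-r->1 0-q->4 0-r->4 1-r->2 2-r->3 4-p->0
1. fire R1 via {0↦4, 1↦0}  →  V:4 E:4  edges: 0-p->0 0-r->1 1-r->2 2-r->3
2. fire R3 via {0↦2, 1↦3, 2↦0}  →  V:4 E:2  edges: 0-r->1 1-r->2
halt: no rule applies after step 2
NF edges: [(0, 1, 'r'), (1, 2, 'r')]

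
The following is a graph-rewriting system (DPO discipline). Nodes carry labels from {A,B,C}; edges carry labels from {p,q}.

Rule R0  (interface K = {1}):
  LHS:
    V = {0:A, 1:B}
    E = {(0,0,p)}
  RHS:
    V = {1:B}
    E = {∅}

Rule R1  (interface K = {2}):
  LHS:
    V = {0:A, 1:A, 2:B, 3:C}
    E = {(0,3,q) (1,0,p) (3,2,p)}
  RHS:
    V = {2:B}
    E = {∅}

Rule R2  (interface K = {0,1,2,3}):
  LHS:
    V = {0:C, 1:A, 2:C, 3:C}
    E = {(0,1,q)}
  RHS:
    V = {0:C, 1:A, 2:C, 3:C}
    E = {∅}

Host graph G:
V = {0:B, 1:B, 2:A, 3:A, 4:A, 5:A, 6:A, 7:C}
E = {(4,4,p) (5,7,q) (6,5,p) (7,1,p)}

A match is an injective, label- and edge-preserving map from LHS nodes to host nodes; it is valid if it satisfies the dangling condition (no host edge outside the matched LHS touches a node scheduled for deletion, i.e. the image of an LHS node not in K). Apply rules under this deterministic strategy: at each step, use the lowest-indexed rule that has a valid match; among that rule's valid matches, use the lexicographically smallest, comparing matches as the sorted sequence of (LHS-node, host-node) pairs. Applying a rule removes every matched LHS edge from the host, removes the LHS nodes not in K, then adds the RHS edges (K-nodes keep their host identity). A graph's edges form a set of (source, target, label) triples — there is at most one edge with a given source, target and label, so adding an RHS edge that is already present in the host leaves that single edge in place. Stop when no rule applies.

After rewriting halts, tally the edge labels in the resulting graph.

initial: |V|=8 |E|=4  E = 4-p->4 5-q->7 6-p->5 7-p->1
step 1: apply R0 at {0↦4, 1↦0}  → |V|=7 |E|=3  E = 5-q->7 6-p->5 7-p->1
step 2: apply R1 at {0↦5, 1↦6, 2↦1, 3↦7}  → |V|=4 |E|=0  E = ∅
halt: no rule applies after step 2
NF edges: []

Answer: (no edges)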